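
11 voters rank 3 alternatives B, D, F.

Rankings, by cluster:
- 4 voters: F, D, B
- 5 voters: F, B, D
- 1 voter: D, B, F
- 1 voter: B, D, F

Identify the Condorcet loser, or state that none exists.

Head-to-head results (11 voters):
B vs D: 5+1 = 6 for B, 5 for D — B by 6–5.
B vs F: B is ranked higher on 1+1 = 2 ballots, F on 9. F wins 9–2.
D vs F: F, 9–2.
D loses to every other alternative — it is the Condorcet loser.

D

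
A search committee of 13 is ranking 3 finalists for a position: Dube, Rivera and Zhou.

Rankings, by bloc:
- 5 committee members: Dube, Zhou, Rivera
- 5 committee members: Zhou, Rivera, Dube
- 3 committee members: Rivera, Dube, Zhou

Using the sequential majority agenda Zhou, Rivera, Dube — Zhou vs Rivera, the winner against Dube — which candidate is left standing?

Round 1: Zhou vs Rivera — 10–3, Zhou advances.
Round 2: Zhou vs Dube — 5–8, Dube advances.
The agenda winner is Dube.

Dube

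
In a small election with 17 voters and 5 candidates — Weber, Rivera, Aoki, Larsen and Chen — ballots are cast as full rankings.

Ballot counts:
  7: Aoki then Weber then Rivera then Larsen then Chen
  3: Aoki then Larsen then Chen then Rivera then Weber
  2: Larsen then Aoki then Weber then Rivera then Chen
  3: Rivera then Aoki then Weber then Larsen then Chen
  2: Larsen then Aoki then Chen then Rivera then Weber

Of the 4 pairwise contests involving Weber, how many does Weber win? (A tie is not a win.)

3

Weber against each rival (17 voters):
Weber–Rivera: Weber 9–8.
Weber–Aoki: Aoki 17–0.
Weber vs Larsen: 7+3 = 10 for Weber, 7 for Larsen — Weber by 10–7.
Weber vs Chen: Weber is ranked higher on 7+2+3 = 12 ballots, Chen on 5. Weber wins 12–5.
Weber beats Rivera, Larsen, Chen; loses to Aoki — 3 pairwise wins.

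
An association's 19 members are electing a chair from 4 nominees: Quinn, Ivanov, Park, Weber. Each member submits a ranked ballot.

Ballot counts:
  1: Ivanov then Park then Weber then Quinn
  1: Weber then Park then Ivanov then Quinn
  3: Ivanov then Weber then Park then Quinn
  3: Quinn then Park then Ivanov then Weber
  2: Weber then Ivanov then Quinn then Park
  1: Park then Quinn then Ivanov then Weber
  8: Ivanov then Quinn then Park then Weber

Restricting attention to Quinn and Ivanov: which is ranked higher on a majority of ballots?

Ballots ranking Quinn above Ivanov: 3 + 1 = 4.
Ballots ranking Ivanov above Quinn: 19 − 4 = 15.
Ivanov wins the head-to-head 15–4.

Ivanov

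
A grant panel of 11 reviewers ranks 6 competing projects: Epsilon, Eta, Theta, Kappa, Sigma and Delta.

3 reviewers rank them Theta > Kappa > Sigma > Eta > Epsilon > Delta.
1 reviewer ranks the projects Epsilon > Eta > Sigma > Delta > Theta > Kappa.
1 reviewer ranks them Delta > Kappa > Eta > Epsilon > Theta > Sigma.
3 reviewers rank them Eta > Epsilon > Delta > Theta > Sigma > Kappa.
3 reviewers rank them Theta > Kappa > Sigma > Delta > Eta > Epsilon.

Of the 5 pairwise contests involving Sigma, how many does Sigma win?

3

Sigma against each rival (11 reviewers):
Sigma vs Epsilon: 6 to 5, Sigma.
Sigma–Eta: Sigma 6–5.
Sigma vs Theta: Theta, 10–1.
Sigma vs Kappa: Kappa wins 7–4.
Sigma vs Delta: Sigma preferred on 3+1+3 = 7 ballots; Sigma wins 7–4.
Sigma beats Epsilon, Eta, Delta; loses to Theta, Kappa — 3 pairwise wins.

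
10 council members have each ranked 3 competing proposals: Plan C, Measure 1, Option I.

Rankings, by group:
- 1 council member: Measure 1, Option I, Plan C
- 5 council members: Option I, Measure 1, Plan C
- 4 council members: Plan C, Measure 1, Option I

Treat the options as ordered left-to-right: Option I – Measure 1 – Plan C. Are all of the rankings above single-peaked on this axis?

Axis positions: Option I=1, Measure 1=2, Plan C=3.
Group 1 (peak Measure 1 at position 2): ranking walks positions 2-1-3, expanding outward from the peak — single-peaked.
Group 2 (peak Option I at position 1): ranking walks positions 1-2-3, expanding outward from the peak — single-peaked.
Group 3 (peak Plan C at position 3): ranking walks positions 3-2-1, expanding outward from the peak — single-peaked.
Every ranking is single-peaked on this axis.

yes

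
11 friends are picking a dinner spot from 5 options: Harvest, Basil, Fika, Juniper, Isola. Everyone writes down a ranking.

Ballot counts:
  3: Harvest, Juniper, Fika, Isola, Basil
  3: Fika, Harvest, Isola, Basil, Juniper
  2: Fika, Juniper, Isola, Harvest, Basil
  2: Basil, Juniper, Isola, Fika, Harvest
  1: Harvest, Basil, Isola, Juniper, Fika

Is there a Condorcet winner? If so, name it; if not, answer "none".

none

Head-to-head results (11 friends):
Harvest vs Basil: 9 to 2, Harvest.
Harvest vs Fika: 4 to 7, Fika.
Harvest vs Juniper: 3+3+1 = 7 for Harvest, 4 for Juniper — Harvest by 7–4.
Harvest vs Isola: Harvest is ranked higher on 3+3+1 = 7 ballots, Isola on 4. Harvest wins 7–4.
Basil vs Fika: 2+1 = 3 for Basil, 8 for Fika — Fika by 8–3.
Basil vs Juniper: Basil is ranked higher on 3+2+1 = 6 ballots, Juniper on 5. Basil wins 6–5.
Basil vs Isola: Basil is ranked higher on 2+1 = 3 ballots, Isola on 8. Isola wins 8–3.
Fika vs Juniper: Fika is ranked higher on 3+2 = 5 ballots, Juniper on 6. Juniper wins 6–5.
Fika vs Isola: Fika is ranked higher on 3+3+2 = 8 ballots, Isola on 3. Fika wins 8–3.
Juniper vs Isola: Juniper preferred on 3+2+2 = 7 ballots; Juniper wins 7–4.
Each restaurant drops at least one matchup (Harvest loses to Fika; Basil loses to Harvest; Fika loses to Juniper; Juniper loses to Harvest; Isola loses to Harvest); the cycle Harvest beats Juniper beats Fika beats Harvest rules out a Condorcet winner.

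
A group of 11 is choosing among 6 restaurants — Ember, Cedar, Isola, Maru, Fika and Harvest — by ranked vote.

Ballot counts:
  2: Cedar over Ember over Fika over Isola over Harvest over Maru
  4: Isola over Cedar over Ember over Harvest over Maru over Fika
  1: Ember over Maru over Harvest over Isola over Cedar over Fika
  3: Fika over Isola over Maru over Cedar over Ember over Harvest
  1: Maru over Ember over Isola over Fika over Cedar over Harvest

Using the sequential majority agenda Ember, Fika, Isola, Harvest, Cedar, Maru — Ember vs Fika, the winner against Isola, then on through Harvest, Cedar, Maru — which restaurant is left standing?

Round 1: Ember vs Fika — 8–3, Ember advances.
Round 2: Ember vs Isola — 4–7, Isola advances.
Round 3: Isola vs Harvest — 10–1, Isola advances.
Round 4: Isola vs Cedar — 9–2, Isola advances.
Round 5: Isola vs Maru — 9–2, Isola advances.
Isola survives the agenda.

Isola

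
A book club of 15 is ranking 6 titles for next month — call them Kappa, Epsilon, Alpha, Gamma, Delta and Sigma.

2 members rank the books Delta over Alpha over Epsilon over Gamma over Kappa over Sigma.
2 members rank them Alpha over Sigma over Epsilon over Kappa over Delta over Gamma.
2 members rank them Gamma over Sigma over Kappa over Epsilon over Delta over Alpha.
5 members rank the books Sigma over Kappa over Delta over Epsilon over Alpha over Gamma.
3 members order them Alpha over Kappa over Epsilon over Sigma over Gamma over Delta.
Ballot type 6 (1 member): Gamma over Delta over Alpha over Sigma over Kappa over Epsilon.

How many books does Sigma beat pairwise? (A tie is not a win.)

Sigma against each rival (15 members):
Sigma vs Kappa: Sigma, 10–5.
Sigma–Epsilon: Sigma 10–5.
Sigma vs Alpha: Sigma is ranked higher on 2+5 = 7 ballots, Alpha on 8. Alpha wins 8–7.
Sigma vs Gamma: 2+5+3 = 10 for Sigma, 5 for Gamma — Sigma by 10–5.
Sigma vs Delta: Sigma, 12–3.
Sigma beats Kappa, Epsilon, Gamma, Delta; loses to Alpha — 4 pairwise wins.

4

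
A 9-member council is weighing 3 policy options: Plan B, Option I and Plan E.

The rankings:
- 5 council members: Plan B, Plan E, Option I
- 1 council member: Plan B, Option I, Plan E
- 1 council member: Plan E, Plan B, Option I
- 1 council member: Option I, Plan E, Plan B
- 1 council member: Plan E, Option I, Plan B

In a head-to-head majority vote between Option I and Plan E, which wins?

Ballots ranking Option I above Plan E: 1 + 1 = 2.
Ballots ranking Plan E above Option I: 9 − 2 = 7.
Plan E wins the head-to-head 7–2.

Plan E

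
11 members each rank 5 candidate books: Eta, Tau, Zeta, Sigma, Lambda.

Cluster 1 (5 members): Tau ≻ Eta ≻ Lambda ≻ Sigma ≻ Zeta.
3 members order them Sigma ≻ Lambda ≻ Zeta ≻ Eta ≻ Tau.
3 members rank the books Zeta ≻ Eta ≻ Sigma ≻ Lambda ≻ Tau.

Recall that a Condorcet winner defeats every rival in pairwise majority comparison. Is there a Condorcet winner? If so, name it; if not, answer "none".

Check each pair by majority over 11 ballots:
Eta vs Tau: Eta preferred on 3+3 = 6 ballots; Eta wins 6–5.
Eta vs Zeta: 5 to 6, Zeta.
Eta vs Sigma: 8 to 3, Eta.
Eta vs Lambda: Eta preferred on 5+3 = 8 ballots; Eta wins 8–3.
Tau vs Zeta: 5 to 6, Zeta.
Tau vs Sigma: Tau is ranked higher on 5 ballots, Sigma on 6. Sigma wins 6–5.
Tau vs Lambda: 5 for Tau, 6 for Lambda — Lambda by 6–5.
Zeta vs Sigma: Zeta is ranked higher on 3 ballots, Sigma on 8. Sigma wins 8–3.
Zeta vs Lambda: 3 for Zeta, 8 for Lambda — Lambda by 8–3.
Sigma vs Lambda: 6 to 5, Sigma.
Each book drops at least one matchup (Eta loses to Zeta; Tau loses to Eta; Zeta loses to Sigma; Sigma loses to Eta; Lambda loses to Eta); the cycle Eta → Sigma → Zeta → Eta rules out a Condorcet winner.

none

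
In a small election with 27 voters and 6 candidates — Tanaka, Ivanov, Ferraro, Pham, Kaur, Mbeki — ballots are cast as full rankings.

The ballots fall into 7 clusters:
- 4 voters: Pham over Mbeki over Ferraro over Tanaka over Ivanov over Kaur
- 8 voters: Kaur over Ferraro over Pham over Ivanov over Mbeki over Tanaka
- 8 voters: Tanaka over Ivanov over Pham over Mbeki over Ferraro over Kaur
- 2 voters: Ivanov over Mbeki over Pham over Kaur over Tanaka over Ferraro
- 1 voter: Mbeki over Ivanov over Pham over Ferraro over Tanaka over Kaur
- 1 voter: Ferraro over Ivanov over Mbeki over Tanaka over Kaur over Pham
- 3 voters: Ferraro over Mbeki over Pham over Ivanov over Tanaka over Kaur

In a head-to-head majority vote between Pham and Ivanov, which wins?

Pham

Ballots ranking Pham above Ivanov: 4 + 8 + 3 = 15.
Ballots ranking Ivanov above Pham: 27 − 15 = 12.
Pham wins the head-to-head 15–12.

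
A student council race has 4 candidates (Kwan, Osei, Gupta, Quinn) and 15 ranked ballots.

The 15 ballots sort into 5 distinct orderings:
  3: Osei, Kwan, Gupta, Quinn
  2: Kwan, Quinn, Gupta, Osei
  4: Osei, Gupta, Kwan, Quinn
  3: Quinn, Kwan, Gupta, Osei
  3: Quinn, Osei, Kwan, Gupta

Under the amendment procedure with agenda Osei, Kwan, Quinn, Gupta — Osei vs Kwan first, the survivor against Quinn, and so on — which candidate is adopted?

Quinn

Round 1: Osei vs Kwan — 10–5, Osei advances.
Round 2: Osei vs Quinn — 7–8, Quinn advances.
Round 3: Quinn vs Gupta — 8–7, Quinn advances.
The agenda winner is Quinn.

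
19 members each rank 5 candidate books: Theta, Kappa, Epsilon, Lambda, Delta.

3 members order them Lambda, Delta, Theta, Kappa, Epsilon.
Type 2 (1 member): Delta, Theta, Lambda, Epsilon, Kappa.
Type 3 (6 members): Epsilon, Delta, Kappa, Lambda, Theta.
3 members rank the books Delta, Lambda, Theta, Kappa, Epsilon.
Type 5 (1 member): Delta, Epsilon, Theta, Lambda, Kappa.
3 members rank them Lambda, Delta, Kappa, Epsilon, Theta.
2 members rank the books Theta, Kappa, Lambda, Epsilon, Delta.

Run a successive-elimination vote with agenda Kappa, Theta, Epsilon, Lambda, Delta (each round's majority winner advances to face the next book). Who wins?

Delta

Round 1: Kappa vs Theta — 9–10, Theta advances.
Round 2: Theta vs Epsilon — 9–10, Epsilon advances.
Round 3: Epsilon vs Lambda — 7–12, Lambda advances.
Round 4: Lambda vs Delta — 8–11, Delta advances.
The agenda winner is Delta.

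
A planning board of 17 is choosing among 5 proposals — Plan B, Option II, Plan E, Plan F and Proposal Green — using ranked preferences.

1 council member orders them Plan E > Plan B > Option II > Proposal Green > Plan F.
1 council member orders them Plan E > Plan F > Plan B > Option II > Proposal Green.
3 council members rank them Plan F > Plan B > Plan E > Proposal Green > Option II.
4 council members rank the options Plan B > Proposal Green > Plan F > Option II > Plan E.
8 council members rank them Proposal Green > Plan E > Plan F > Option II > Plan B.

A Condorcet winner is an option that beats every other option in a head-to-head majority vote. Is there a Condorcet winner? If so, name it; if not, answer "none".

Check each pair by majority over 17 ballots:
Plan B vs Option II: 1+1+3+4 = 9 for Plan B, 8 for Option II — Plan B by 9–8.
Plan B vs Plan E: Plan B preferred on 3+4 = 7 ballots; Plan E wins 10–7.
Plan B vs Plan F: Plan B preferred on 1+4 = 5 ballots; Plan F wins 12–5.
Plan B vs Proposal Green: 9 to 8, Plan B.
Option II vs Plan E: Option II preferred on 4 ballots; Plan E wins 13–4.
Option II vs Plan F: 1 for Option II, 16 for Plan F — Plan F by 16–1.
Option II vs Proposal Green: Option II preferred on 1+1 = 2 ballots; Proposal Green wins 15–2.
Plan E vs Plan F: 1+1+8 = 10 for Plan E, 7 for Plan F — Plan E by 10–7.
Plan E vs Proposal Green: 1+1+3 = 5 for Plan E, 12 for Proposal Green — Proposal Green by 12–5.
Plan F vs Proposal Green: 1+3 = 4 for Plan F, 13 for Proposal Green — Proposal Green by 13–4.
Each option drops at least one matchup (Plan B loses to Plan E; Option II loses to Plan B; Plan E loses to Proposal Green; Plan F loses to Plan E; Proposal Green loses to Plan B); the cycle Plan B → Proposal Green → Plan E → Plan B rules out a Condorcet winner.

none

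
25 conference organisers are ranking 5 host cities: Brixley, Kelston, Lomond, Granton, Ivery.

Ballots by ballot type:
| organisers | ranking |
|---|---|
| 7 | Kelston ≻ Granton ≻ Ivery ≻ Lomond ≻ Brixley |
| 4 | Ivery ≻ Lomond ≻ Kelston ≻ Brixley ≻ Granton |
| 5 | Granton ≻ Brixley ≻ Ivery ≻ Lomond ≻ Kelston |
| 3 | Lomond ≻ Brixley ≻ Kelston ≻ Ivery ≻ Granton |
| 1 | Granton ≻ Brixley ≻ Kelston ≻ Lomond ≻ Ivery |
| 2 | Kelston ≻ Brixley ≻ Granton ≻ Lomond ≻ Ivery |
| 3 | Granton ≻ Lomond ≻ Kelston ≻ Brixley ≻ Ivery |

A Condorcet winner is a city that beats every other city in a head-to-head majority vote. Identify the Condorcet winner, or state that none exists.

none

Pairwise majorities:
Brixley vs Kelston: Kelston wins 16–9.
Brixley–Lomond: Lomond 17–8.
Brixley vs Granton: Granton, 16–9.
Brixley–Ivery: Brixley 14–11.
Kelston–Lomond: Lomond 15–10.
Kelston vs Granton: Kelston, 16–9.
Kelston vs Ivery: Kelston wins 16–9.
Lomond vs Granton: Granton, 18–7.
Lomond–Ivery: Ivery 16–9.
Granton–Ivery: Granton 18–7.
Each city drops at least one matchup (Brixley loses to Kelston; Kelston loses to Lomond; Lomond loses to Granton; Granton loses to Kelston; Ivery loses to Brixley); the cycle Brixley beats Ivery beats Lomond beats Brixley rules out a Condorcet winner.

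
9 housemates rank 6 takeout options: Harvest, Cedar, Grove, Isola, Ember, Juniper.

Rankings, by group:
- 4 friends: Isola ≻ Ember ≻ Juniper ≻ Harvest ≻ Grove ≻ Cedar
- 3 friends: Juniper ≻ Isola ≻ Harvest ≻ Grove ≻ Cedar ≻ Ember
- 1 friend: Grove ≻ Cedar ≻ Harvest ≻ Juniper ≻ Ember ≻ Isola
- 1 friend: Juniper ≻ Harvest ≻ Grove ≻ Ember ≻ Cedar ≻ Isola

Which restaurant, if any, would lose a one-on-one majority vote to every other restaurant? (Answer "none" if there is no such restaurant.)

Cedar

Pairwise majorities:
Harvest vs Cedar: Harvest, 8–1.
Harvest vs Grove: Harvest, 8–1.
Harvest–Isola: Isola 7–2.
Harvest vs Ember: Harvest, 5–4.
Harvest vs Juniper: Harvest is ranked higher on 1 ballot, Juniper on 8. Juniper wins 8–1.
Cedar–Grove: Grove 9–0.
Cedar–Isola: Isola 7–2.
Cedar vs Ember: Cedar is ranked higher on 3+1 = 4 ballots, Ember on 5. Ember wins 5–4.
Cedar vs Juniper: Cedar preferred on 1 ballot; Juniper wins 8–1.
Grove vs Isola: Isola, 7–2.
Grove vs Ember: Grove wins 5–4.
Grove vs Juniper: Juniper, 8–1.
Isola vs Ember: Isola wins 7–2.
Isola vs Juniper: 4 for Isola, 5 for Juniper — Juniper by 5–4.
Ember vs Juniper: Ember is ranked higher on 4 ballots, Juniper on 5. Juniper wins 5–4.
Cedar is beaten in every head-to-head and is the Condorcet loser.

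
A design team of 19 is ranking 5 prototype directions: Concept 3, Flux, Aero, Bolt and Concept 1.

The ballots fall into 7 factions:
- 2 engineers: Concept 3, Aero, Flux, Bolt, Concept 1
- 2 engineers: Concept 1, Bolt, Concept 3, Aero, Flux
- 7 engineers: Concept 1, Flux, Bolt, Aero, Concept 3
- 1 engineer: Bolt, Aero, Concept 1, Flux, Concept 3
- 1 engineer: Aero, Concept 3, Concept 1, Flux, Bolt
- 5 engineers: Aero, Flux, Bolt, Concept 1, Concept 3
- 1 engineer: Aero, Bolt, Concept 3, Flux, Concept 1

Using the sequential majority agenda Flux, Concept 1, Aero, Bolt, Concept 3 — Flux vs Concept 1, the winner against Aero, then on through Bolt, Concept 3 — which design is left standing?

Round 1: Flux vs Concept 1 — 8–11, Concept 1 advances.
Round 2: Concept 1 vs Aero — 9–10, Aero advances.
Round 3: Aero vs Bolt — 9–10, Bolt advances.
Round 4: Bolt vs Concept 3 — 16–3, Bolt advances.
The agenda winner is Bolt.

Bolt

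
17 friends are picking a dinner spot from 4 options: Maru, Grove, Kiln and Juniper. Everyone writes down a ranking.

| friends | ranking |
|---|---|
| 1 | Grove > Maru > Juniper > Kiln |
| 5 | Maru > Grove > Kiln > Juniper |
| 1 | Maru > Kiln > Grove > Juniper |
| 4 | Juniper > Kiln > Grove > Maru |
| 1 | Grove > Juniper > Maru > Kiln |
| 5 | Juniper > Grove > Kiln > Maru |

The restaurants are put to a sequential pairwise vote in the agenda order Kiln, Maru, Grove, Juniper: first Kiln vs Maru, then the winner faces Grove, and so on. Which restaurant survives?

Round 1: Kiln vs Maru — 9–8, Kiln advances.
Round 2: Kiln vs Grove — 5–12, Grove advances.
Round 3: Grove vs Juniper — 8–9, Juniper advances.
The agenda winner is Juniper.

Juniper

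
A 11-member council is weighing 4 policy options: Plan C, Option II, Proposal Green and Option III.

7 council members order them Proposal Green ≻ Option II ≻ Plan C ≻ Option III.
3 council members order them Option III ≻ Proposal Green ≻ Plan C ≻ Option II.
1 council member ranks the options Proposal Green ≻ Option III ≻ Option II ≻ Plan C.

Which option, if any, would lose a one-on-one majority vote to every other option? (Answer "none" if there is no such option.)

Head-to-head results (11 council members):
Plan C–Option II: Option II 8–3.
Plan C vs Proposal Green: Proposal Green wins 11–0.
Plan C–Option III: Plan C 7–4.
Option II vs Proposal Green: Proposal Green wins 11–0.
Option II vs Option III: Option II wins 7–4.
Proposal Green vs Option III: Proposal Green wins 8–3.
Option III is beaten in every head-to-head and is the Condorcet loser.

Option III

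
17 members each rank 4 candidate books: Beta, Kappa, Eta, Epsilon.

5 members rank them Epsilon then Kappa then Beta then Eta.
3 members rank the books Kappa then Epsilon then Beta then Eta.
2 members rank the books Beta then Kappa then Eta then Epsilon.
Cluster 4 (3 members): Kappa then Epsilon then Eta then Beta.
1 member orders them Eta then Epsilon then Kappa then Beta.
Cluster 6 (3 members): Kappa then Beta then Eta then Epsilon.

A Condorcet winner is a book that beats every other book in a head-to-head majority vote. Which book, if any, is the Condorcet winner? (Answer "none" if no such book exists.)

Kappa

Check each pair by majority over 17 ballots:
Beta vs Kappa: 2 to 15, Kappa.
Beta vs Eta: Beta, 13–4.
Beta vs Epsilon: Beta preferred on 2+3 = 5 ballots; Epsilon wins 12–5.
Kappa vs Eta: Kappa is ranked higher on 5+3+2+3+3 = 16 ballots, Eta on 1. Kappa wins 16–1.
Kappa vs Epsilon: Kappa wins 11–6.
Eta vs Epsilon: 6 to 11, Epsilon.
Kappa beats each of Beta, Eta, Epsilon — Kappa is the Condorcet winner.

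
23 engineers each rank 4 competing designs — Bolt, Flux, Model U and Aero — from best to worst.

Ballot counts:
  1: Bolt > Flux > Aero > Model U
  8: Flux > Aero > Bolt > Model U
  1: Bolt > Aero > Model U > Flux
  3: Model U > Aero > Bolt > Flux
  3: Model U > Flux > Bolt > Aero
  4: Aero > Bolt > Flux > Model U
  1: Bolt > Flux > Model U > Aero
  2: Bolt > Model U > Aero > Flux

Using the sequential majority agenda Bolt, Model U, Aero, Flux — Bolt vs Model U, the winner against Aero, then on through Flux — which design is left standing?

Flux

Round 1: Bolt vs Model U — 17–6, Bolt advances.
Round 2: Bolt vs Aero — 8–15, Aero advances.
Round 3: Aero vs Flux — 10–13, Flux advances.
The agenda winner is Flux.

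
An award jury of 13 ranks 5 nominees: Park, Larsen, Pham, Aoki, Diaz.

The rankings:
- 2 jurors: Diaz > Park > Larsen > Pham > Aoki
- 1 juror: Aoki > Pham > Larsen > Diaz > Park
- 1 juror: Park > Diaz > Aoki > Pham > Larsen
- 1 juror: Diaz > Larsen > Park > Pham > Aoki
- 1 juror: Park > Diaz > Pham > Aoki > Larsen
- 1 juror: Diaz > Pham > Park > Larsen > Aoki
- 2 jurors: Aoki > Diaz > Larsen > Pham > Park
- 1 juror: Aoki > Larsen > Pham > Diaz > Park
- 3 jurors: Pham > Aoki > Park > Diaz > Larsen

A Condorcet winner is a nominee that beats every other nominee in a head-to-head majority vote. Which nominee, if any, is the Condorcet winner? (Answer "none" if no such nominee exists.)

Check each pair by majority over 13 ballots:
Park vs Larsen: Park wins 8–5.
Park–Pham: Pham 8–5.
Park vs Aoki: Aoki, 7–6.
Park–Diaz: Diaz 8–5.
Larsen vs Pham: Pham wins 7–6.
Larsen vs Aoki: Aoki, 9–4.
Larsen vs Diaz: Diaz, 11–2.
Pham vs Aoki: Pham, 8–5.
Pham vs Diaz: Diaz, 8–5.
Aoki–Diaz: Aoki 7–6.
Each nominee drops at least one matchup (Park loses to Pham; Larsen loses to Park; Pham loses to Diaz; Aoki loses to Pham; Diaz loses to Aoki); the cycle Pham → Aoki → Diaz → Pham rules out a Condorcet winner.

none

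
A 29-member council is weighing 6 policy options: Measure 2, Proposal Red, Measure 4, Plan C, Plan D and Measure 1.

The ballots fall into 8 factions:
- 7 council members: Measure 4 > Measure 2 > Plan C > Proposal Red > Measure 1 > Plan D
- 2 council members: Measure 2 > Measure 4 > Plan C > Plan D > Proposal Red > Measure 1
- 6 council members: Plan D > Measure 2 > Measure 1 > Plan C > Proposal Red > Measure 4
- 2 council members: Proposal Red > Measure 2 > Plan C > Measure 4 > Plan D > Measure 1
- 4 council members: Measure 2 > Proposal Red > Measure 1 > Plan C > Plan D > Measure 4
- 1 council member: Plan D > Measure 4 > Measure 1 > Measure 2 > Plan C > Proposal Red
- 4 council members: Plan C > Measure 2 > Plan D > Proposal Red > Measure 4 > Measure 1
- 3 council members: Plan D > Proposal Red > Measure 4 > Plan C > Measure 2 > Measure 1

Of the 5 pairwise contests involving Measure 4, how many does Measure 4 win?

1

Measure 4 against each rival (29 council members):
Measure 4 vs Measure 2: Measure 4 is ranked higher on 7+1+3 = 11 ballots, Measure 2 on 18. Measure 2 wins 18–11.
Measure 4 vs Proposal Red: Proposal Red, 19–10.
Measure 4 vs Plan C: Plan C, 16–13.
Measure 4–Plan D: Plan D 18–11.
Measure 4 vs Measure 1: Measure 4 is ranked higher on 7+2+2+1+4+3 = 19 ballots, Measure 1 on 10. Measure 4 wins 19–10.
Measure 4 beats Measure 1; loses to Measure 2, Proposal Red, Plan C, Plan D — 1 pairwise win.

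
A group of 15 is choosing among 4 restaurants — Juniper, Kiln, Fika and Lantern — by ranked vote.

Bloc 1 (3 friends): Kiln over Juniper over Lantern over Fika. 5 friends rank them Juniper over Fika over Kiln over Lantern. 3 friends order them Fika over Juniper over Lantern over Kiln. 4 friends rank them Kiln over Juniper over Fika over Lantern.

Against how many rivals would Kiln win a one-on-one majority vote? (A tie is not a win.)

Kiln against each rival (15 friends):
Kiln vs Juniper: Juniper, 8–7.
Kiln vs Fika: 7 to 8, Fika.
Kiln vs Lantern: Kiln, 12–3.
Kiln beats Lantern; loses to Juniper, Fika — 1 pairwise win.

1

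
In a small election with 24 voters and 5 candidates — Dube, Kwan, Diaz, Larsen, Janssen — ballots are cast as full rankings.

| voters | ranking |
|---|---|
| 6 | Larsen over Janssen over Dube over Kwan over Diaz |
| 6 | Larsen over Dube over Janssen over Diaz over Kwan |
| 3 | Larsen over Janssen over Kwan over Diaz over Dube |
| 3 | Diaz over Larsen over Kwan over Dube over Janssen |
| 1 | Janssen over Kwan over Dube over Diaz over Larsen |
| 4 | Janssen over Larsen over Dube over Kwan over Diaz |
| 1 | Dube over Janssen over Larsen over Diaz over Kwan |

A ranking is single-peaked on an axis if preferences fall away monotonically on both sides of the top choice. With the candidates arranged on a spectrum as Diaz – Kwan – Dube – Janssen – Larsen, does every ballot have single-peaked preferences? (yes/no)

no

Axis positions: Diaz=1, Kwan=2, Dube=3, Janssen=4, Larsen=5.
Ballot type 1 (peak Larsen at position 5): ranking walks positions 5-4-3-2-1, expanding outward from the peak — single-peaked.
Ballot type 2: ranking walks positions 5-3-4-1-2; Dube is ranked above Janssen even though Janssen lies between Dube and the peak Larsen on the axis — preferences dip and rise again. Not single-peaked.
Ballot type 3: ranking walks positions 5-4-2-1-3; Kwan is ranked above Dube even though Dube lies between Kwan and the peak Larsen on the axis — preferences dip and rise again. Not single-peaked.
Ballot type 4: ranking walks positions 1-5-2-3-4; Larsen is ranked above Kwan even though Kwan lies between Larsen and the peak Diaz on the axis — preferences dip and rise again. Not single-peaked.
Ballot type 5: ranking walks positions 4-2-3-1-5; Kwan is ranked above Dube even though Dube lies between Kwan and the peak Janssen on the axis — preferences dip and rise again. Not single-peaked.
Ballot type 6 (peak Janssen at position 4): ranking walks positions 4-5-3-2-1, expanding outward from the peak — single-peaked.
Ballot type 7: ranking walks positions 3-4-5-1-2; Diaz is ranked above Kwan even though Kwan lies between Diaz and the peak Dube on the axis — preferences dip and rise again. Not single-peaked.
Ballot type 2 violates single-peakedness, so the profile is not single-peaked on this axis.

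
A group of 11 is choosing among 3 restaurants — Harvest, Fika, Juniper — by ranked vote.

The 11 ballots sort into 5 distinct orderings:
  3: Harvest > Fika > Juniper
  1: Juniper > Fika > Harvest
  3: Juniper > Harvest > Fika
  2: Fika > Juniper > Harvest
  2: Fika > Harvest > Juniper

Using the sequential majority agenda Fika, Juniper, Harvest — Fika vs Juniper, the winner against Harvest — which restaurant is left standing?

Round 1: Fika vs Juniper — 7–4, Fika advances.
Round 2: Fika vs Harvest — 5–6, Harvest advances.
The agenda winner is Harvest.

Harvest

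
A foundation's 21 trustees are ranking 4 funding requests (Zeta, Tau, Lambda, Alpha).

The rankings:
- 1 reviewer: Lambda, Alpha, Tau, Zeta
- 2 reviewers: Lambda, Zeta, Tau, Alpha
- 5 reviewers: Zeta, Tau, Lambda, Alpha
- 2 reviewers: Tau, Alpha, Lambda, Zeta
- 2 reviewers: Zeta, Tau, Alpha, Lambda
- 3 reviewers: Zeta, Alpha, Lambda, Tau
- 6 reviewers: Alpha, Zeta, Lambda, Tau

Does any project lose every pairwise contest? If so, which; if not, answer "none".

none

Pairwise majorities:
Zeta vs Tau: Zeta preferred on 2+5+2+3+6 = 18 ballots; Zeta wins 18–3.
Zeta vs Lambda: Zeta, 16–5.
Zeta vs Alpha: Zeta wins 12–9.
Tau vs Lambda: Tau preferred on 5+2+2 = 9 ballots; Lambda wins 12–9.
Tau vs Alpha: Tau is ranked higher on 2+5+2+2 = 11 ballots, Alpha on 10. Tau wins 11–10.
Lambda vs Alpha: 1+2+5 = 8 for Lambda, 13 for Alpha — Alpha by 13–8.
Every project wins at least one matchup (Zeta beats Tau; Tau beats Alpha; Lambda beats Tau; Alpha beats Lambda), so there is no Condorcet loser.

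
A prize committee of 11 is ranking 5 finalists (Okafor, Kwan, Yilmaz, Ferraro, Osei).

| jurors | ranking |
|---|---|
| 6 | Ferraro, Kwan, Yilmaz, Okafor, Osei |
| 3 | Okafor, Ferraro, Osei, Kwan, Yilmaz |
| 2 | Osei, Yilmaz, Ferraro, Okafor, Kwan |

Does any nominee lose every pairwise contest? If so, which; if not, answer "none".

Pairwise majorities:
Okafor vs Kwan: Okafor is ranked higher on 3+2 = 5 ballots, Kwan on 6. Kwan wins 6–5.
Okafor–Yilmaz: Yilmaz 8–3.
Okafor vs Ferraro: 3 for Okafor, 8 for Ferraro — Ferraro by 8–3.
Okafor–Osei: Okafor 9–2.
Kwan vs Yilmaz: 9 to 2, Kwan.
Kwan–Ferraro: Ferraro 11–0.
Kwan vs Osei: Kwan wins 6–5.
Yilmaz vs Ferraro: Ferraro wins 9–2.
Yilmaz vs Osei: Yilmaz, 6–5.
Ferraro vs Osei: Ferraro preferred on 6+3 = 9 ballots; Ferraro wins 9–2.
Osei is beaten in every head-to-head and is the Condorcet loser.

Osei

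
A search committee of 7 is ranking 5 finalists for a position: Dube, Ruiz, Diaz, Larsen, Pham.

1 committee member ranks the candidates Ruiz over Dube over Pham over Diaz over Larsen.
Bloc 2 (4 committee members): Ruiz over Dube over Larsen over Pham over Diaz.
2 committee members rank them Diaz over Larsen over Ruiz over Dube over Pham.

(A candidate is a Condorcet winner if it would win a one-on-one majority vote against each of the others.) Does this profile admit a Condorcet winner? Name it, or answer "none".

Head-to-head results (7 committee members):
Dube vs Ruiz: 0 for Dube, 7 for Ruiz — Ruiz by 7–0.
Dube vs Diaz: 1+4 = 5 for Dube, 2 for Diaz — Dube by 5–2.
Dube vs Larsen: Dube is ranked higher on 1+4 = 5 ballots, Larsen on 2. Dube wins 5–2.
Dube vs Pham: 7 to 0, Dube.
Ruiz vs Diaz: Ruiz preferred on 1+4 = 5 ballots; Ruiz wins 5–2.
Ruiz vs Larsen: 5 to 2, Ruiz.
Ruiz vs Pham: Ruiz preferred on 1+4+2 = 7 ballots; Ruiz wins 7–0.
Diaz vs Larsen: Diaz preferred on 1+2 = 3 ballots; Larsen wins 4–3.
Diaz vs Pham: 2 for Diaz, 5 for Pham — Pham by 5–2.
Larsen vs Pham: 6 to 1, Larsen.
Ruiz defeats every rival head-to-head and is the Condorcet winner.

Ruiz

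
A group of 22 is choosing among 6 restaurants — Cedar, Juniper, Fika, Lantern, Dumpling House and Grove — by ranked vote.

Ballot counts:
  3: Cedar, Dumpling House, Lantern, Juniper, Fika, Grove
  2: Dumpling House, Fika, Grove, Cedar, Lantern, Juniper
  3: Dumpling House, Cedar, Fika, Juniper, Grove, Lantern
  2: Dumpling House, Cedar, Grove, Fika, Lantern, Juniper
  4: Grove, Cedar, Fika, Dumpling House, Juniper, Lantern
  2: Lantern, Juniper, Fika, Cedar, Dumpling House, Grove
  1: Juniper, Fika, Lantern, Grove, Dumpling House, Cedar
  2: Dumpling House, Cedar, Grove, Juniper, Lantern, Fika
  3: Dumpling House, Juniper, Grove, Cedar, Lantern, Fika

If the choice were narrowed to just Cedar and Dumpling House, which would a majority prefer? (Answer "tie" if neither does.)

Dumpling House

Ballots ranking Cedar above Dumpling House: 3 + 4 + 2 = 9.
Ballots ranking Dumpling House above Cedar: 22 − 9 = 13.
Dumpling House wins the head-to-head 13–9.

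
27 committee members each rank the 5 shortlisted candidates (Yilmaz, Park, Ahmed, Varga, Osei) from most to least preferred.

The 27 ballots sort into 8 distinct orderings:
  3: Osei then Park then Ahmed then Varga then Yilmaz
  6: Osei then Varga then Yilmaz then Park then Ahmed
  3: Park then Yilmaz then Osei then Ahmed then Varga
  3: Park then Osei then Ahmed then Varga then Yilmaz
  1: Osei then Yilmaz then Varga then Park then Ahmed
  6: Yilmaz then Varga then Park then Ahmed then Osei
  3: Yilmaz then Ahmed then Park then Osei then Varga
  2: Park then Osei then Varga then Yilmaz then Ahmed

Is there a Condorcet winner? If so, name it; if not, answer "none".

none

Pairwise majorities:
Yilmaz vs Park: 6+1+6+3 = 16 for Yilmaz, 11 for Park — Yilmaz by 16–11.
Yilmaz vs Ahmed: 6+3+1+6+3+2 = 21 for Yilmaz, 6 for Ahmed — Yilmaz by 21–6.
Yilmaz vs Varga: 3+1+6+3 = 13 for Yilmaz, 14 for Varga — Varga by 14–13.
Yilmaz vs Osei: 3+6+3 = 12 for Yilmaz, 15 for Osei — Osei by 15–12.
Park vs Ahmed: Park is ranked higher on 24 ballots, Ahmed on 3. Park wins 24–3.
Park vs Varga: Park preferred on 3+3+3+3+2 = 14 ballots; Park wins 14–13.
Park vs Osei: 3+3+6+3+2 = 17 for Park, 10 for Osei — Park by 17–10.
Ahmed vs Varga: Ahmed is ranked higher on 3+3+3+3 = 12 ballots, Varga on 15. Varga wins 15–12.
Ahmed vs Osei: Ahmed is ranked higher on 6+3 = 9 ballots, Osei on 18. Osei wins 18–9.
Varga vs Osei: Varga is ranked higher on 6 ballots, Osei on 21. Osei wins 21–6.
Every candidate loses at least once (Yilmaz loses to Varga; Park loses to Yilmaz; Ahmed loses to Yilmaz; Varga loses to Park; Osei loses to Park). The majority relation contains the cycle Yilmaz → Park → Varga → Yilmaz, so there is no Condorcet winner.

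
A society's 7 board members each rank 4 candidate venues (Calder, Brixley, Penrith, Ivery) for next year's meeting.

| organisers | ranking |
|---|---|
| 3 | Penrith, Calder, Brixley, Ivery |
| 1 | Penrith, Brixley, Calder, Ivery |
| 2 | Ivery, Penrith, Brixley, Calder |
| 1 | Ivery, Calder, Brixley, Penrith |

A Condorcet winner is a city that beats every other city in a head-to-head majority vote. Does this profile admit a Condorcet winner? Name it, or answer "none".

Penrith

Pairwise majorities:
Calder vs Brixley: Calder preferred on 3+1 = 4 ballots; Calder wins 4–3.
Calder vs Penrith: Calder is ranked higher on 1 ballot, Penrith on 6. Penrith wins 6–1.
Calder vs Ivery: Calder wins 4–3.
Brixley vs Penrith: Penrith, 6–1.
Brixley–Ivery: Brixley 4–3.
Penrith vs Ivery: 3+1 = 4 for Penrith, 3 for Ivery — Penrith by 4–3.
Penrith beats each of Calder, Brixley, Ivery — Penrith is the Condorcet winner.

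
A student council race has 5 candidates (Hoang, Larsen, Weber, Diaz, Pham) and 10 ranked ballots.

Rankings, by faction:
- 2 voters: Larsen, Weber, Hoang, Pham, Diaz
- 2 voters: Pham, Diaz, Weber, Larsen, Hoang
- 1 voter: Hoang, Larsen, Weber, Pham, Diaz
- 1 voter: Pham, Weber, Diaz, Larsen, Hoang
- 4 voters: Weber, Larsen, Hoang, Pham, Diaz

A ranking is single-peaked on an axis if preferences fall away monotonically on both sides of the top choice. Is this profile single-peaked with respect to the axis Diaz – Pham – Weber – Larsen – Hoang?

yes

Axis positions: Diaz=1, Pham=2, Weber=3, Larsen=4, Hoang=5.
Faction 1 (peak Larsen at position 4): ranking walks positions 4-3-5-2-1, expanding outward from the peak — single-peaked.
Faction 2 (peak Pham at position 2): ranking walks positions 2-1-3-4-5, expanding outward from the peak — single-peaked.
Faction 3 (peak Hoang at position 5): ranking walks positions 5-4-3-2-1, expanding outward from the peak — single-peaked.
Faction 4 (peak Pham at position 2): ranking walks positions 2-3-1-4-5, expanding outward from the peak — single-peaked.
Faction 5 (peak Weber at position 3): ranking walks positions 3-4-5-2-1, expanding outward from the peak — single-peaked.
Every ranking is single-peaked on this axis.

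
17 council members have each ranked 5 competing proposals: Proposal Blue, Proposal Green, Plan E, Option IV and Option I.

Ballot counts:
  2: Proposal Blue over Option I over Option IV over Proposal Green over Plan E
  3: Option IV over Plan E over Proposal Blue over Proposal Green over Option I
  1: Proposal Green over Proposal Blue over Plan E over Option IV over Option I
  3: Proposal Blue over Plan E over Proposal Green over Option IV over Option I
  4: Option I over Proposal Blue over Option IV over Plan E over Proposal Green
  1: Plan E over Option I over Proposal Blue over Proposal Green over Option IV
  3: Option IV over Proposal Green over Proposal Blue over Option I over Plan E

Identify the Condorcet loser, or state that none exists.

Pairwise majorities:
Proposal Blue–Proposal Green: Proposal Blue 13–4.
Proposal Blue vs Plan E: Proposal Blue is ranked higher on 2+1+3+4+3 = 13 ballots, Plan E on 4. Proposal Blue wins 13–4.
Proposal Blue vs Option IV: Proposal Blue wins 11–6.
Proposal Blue vs Option I: Proposal Blue wins 12–5.
Proposal Green vs Plan E: Plan E, 11–6.
Proposal Green vs Option IV: Proposal Green preferred on 1+3+1 = 5 ballots; Option IV wins 12–5.
Proposal Green vs Option I: Proposal Green preferred on 3+1+3+3 = 10 ballots; Proposal Green wins 10–7.
Plan E–Option IV: Option IV 12–5.
Plan E vs Option I: Plan E is ranked higher on 3+1+3+1 = 8 ballots, Option I on 9. Option I wins 9–8.
Option IV vs Option I: Option IV is ranked higher on 3+1+3+3 = 10 ballots, Option I on 7. Option IV wins 10–7.
No option is winless: Proposal Blue beats Proposal Green; Proposal Green beats Option I; Plan E beats Proposal Green; Option IV beats Proposal Green; Option I beats Plan E. There is no Condorcet loser.

none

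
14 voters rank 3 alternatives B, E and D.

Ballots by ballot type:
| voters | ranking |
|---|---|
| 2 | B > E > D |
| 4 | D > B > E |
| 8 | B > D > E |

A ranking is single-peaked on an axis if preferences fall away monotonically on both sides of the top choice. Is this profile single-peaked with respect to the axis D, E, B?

Axis positions: D=1, E=2, B=3.
Ballot type 1 (peak B at position 3): ranking walks positions 3-2-1, expanding outward from the peak — single-peaked.
Ballot type 2: ranking walks positions 1-3-2; B is ranked above E even though E lies between B and the peak D on the axis — preferences dip and rise again. Not single-peaked.
Ballot type 3: ranking walks positions 3-1-2; D is ranked above E even though E lies between D and the peak B on the axis — preferences dip and rise again. Not single-peaked.
Ballot type 2 violates single-peakedness, so the profile is not single-peaked on this axis.

no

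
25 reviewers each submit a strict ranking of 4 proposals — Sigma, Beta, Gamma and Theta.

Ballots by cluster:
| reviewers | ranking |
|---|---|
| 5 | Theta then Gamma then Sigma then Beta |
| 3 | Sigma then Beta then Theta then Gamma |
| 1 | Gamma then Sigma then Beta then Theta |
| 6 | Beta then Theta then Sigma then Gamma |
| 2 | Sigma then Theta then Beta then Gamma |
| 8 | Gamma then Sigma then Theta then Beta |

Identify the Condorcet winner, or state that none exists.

none

Pairwise majorities:
Sigma vs Beta: Sigma is ranked higher on 5+3+1+2+8 = 19 ballots, Beta on 6. Sigma wins 19–6.
Sigma vs Gamma: 11 to 14, Gamma.
Sigma vs Theta: 3+1+2+8 = 14 for Sigma, 11 for Theta — Sigma by 14–11.
Beta vs Gamma: Beta is ranked higher on 3+6+2 = 11 ballots, Gamma on 14. Gamma wins 14–11.
Beta vs Theta: Beta preferred on 3+1+6 = 10 ballots; Theta wins 15–10.
Gamma vs Theta: 9 to 16, Theta.
Every project loses at least once (Sigma loses to Gamma; Beta loses to Sigma; Gamma loses to Theta; Theta loses to Sigma). The majority relation contains the cycle Sigma > Theta > Gamma > Sigma, so there is no Condorcet winner.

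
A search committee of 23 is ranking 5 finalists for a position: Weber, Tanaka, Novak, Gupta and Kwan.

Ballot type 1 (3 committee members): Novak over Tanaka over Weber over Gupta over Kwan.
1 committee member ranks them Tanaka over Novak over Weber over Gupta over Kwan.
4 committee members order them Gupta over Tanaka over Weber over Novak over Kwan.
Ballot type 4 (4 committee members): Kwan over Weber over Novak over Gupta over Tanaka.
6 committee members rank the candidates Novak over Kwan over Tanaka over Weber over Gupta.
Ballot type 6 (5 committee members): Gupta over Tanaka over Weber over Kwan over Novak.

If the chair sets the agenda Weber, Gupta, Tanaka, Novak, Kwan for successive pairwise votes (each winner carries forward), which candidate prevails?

Round 1: Weber vs Gupta — 14–9, Weber advances.
Round 2: Weber vs Tanaka — 4–19, Tanaka advances.
Round 3: Tanaka vs Novak — 10–13, Novak advances.
Round 4: Novak vs Kwan — 14–9, Novak advances.
Novak survives the agenda.

Novak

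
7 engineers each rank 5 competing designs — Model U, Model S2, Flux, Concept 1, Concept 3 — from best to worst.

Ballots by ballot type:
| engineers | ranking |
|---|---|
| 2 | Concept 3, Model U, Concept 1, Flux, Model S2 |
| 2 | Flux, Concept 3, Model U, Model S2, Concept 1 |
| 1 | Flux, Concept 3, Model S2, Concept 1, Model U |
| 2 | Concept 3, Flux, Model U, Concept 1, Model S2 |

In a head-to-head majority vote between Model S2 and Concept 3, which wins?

Concept 3

No ballot ranks Model S2 above Concept 3: 0.
Ballots ranking Concept 3 above Model S2: 7 − 0 = 7.
Concept 3 wins the head-to-head 7–0.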